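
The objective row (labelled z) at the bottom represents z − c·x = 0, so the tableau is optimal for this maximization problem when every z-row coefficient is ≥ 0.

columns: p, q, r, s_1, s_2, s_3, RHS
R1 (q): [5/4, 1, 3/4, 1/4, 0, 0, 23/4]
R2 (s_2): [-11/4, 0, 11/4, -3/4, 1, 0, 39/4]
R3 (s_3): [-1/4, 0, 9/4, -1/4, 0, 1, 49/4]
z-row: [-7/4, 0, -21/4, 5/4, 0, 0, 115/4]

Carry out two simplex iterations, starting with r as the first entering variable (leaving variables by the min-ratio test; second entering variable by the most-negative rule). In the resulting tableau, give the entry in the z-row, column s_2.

21/22

Ratio test on column r — row 1: (23/4)/(3/4) = 23/3; row 2: (39/4)/(11/4) = 39/11; row 3: (49/4)/(9/4) = 49/9. Minimum is 39/11 at row 2 (s_2 leaves); pivot element 11/4.
Divide row 2 by 11/4; eliminate column r from the other rows.
Second iteration: most negative z-row entry is -7 in column p, so p enters.
Ratio test on column p — row 1: (34/11)/2 = 17/11; row 2: entry -1 ≤ 0; row 3: (47/11)/2 = 47/22. Minimum is 17/11 at row 1 (q leaves); pivot element 2.
Divide row 1 by 2; eliminate column p from the other rows.
After both pivots, the entry at the z-row, column s_2 is 21/22.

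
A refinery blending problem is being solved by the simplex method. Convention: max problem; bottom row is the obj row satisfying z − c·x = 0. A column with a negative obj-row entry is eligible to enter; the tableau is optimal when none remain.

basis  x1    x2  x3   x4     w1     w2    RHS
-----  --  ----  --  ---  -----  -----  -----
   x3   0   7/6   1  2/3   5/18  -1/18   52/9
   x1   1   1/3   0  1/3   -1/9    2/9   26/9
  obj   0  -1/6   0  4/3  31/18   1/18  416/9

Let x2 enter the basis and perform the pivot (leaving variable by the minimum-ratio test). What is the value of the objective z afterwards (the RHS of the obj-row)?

Ratio test on column x2 — row 1: (52/9)/(7/6) = 104/21; row 2: (26/9)/(1/3) = 26/3. Minimum is 104/21 at row 1 (x3 leaves); pivot element 7/6.
Pivot on row 1; the obj-row RHS becomes 416/9 − (-1/6)·(104/21) = 988/21.

988/21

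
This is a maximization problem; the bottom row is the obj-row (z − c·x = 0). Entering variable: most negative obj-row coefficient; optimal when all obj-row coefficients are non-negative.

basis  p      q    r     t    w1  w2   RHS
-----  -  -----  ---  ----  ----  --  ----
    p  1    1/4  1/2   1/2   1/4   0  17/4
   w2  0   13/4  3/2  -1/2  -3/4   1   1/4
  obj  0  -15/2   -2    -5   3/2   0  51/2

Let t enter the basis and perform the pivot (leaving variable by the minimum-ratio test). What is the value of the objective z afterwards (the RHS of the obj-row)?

Ratio test on column t — row 1: (17/4)/(1/2) = 17/2; row 2: entry -1/2 ≤ 0. Minimum is 17/2 at row 1 (p leaves); pivot element 1/2.
Pivot on row 1; the obj-row RHS becomes 51/2 − (-5)·(17/2) = 68.

68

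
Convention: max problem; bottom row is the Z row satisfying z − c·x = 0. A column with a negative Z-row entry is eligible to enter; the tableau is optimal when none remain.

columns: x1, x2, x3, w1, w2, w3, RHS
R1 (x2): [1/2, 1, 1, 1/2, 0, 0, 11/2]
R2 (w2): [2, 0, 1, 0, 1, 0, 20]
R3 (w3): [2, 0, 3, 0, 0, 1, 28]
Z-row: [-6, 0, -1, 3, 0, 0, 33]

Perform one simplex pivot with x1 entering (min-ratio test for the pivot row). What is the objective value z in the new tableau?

93

Ratio test on column x1 — row 1: (11/2)/(1/2) = 11; row 2: 20/2 = 10; row 3: 28/2 = 14. Minimum is 10 at row 2 (w2 leaves); pivot element 2.
Pivot on row 2; the Z-row RHS becomes 33 − (-6)·10 = 93.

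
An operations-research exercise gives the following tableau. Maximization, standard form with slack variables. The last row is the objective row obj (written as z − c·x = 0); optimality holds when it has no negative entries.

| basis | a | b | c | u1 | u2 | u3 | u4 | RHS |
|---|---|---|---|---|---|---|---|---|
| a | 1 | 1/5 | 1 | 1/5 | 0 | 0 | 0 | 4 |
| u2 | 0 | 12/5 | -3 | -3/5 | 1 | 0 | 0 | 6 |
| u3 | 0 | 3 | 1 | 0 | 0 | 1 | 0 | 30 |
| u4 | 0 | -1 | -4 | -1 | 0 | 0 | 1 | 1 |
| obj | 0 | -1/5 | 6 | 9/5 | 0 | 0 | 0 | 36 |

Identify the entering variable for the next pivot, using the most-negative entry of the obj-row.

b

Negative obj-row entries: b: -1/5.
The most negative is -1/5 in column b, so b enters.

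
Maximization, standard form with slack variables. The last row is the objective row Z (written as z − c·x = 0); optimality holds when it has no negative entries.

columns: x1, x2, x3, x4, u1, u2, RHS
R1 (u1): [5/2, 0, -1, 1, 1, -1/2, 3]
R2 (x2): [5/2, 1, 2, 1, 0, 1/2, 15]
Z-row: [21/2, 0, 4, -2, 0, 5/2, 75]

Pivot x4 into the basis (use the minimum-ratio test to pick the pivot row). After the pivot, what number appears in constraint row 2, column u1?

Ratio test on column x4 — row 1: 3/1 = 3; row 2: 15/1 = 15. Minimum is 3 at row 1 (u1 leaves); pivot element 1.
Divide row 1 by 1; eliminate column x4 from the other rows.
Row 2 update in column u1: 0 − 1·1 = -1.

-1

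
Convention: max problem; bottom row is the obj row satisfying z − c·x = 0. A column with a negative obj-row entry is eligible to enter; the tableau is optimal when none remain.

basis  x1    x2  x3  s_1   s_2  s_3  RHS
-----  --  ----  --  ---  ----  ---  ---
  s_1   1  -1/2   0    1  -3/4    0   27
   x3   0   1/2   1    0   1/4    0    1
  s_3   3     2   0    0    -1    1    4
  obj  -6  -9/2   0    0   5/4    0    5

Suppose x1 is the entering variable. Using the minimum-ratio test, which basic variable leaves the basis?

Column x1 entries and ratios — s_1: 27/1 = 27; x3: 0 ≤ 0, skip; s_3: 4/3 = 4/3.
Smallest ratio is 4/3 in the row of s_3, so s_3 leaves.

s_3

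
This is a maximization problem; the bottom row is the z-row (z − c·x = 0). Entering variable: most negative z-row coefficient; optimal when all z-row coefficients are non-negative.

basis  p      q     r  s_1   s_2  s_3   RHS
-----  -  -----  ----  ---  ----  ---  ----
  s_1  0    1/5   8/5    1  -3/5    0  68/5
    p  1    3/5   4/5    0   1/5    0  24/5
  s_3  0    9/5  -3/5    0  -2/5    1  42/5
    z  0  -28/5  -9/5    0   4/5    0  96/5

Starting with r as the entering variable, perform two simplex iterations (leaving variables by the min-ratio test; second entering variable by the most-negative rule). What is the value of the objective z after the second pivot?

Ratio test on column r — row 1: (68/5)/(8/5) = 17/2; row 2: (24/5)/(4/5) = 6; row 3: entry -3/5 ≤ 0. Minimum is 6 at row 2 (p leaves); pivot element 4/5.
Pivot on row 2; the z-row RHS becomes 96/5 − (-9/5)·6 = 30.
Next entering variable (most negative z-row entry -17/4): q.
Ratio test on column q — row 1: entry -1 ≤ 0; row 2: 6/(3/4) = 8; row 3: 12/(9/4) = 16/3. Minimum is 16/3 at row 3 (s_3 leaves); pivot element 9/4.
After the second pivot the z-row RHS is 30 − (-17/4)·(16/3) = 158/3.

158/3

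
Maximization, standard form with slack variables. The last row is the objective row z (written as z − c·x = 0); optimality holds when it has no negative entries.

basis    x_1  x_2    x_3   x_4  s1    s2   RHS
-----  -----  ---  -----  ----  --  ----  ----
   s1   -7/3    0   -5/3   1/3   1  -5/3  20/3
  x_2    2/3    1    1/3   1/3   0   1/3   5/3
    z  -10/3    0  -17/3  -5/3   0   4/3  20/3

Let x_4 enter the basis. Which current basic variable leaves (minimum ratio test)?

Column x_4 entries and ratios — s1: (20/3)/(1/3) = 20; x_2: (5/3)/(1/3) = 5.
Smallest ratio is 5 in the row of x_2, so x_2 leaves.

x_2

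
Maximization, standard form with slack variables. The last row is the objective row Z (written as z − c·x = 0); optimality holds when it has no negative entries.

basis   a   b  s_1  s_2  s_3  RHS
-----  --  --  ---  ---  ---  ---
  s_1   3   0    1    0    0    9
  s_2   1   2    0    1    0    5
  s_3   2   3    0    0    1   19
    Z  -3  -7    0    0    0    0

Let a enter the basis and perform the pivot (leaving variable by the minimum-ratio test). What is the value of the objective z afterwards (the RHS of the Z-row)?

9

Ratio test on column a — row 1: 9/3 = 3; row 2: 5/1 = 5; row 3: 19/2 = 19/2. Minimum is 3 at row 1 (s_1 leaves); pivot element 3.
Pivot on row 1; the Z-row RHS becomes 0 − (-3)·3 = 9.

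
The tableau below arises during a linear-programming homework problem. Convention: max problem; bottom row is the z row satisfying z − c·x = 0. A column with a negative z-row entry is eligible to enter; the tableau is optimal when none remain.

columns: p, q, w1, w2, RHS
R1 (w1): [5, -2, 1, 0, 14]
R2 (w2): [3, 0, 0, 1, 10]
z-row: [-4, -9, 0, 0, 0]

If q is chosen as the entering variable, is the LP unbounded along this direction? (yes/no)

yes

Every constraint-row entry in column q is ≤ 0, so increasing q is unbounded.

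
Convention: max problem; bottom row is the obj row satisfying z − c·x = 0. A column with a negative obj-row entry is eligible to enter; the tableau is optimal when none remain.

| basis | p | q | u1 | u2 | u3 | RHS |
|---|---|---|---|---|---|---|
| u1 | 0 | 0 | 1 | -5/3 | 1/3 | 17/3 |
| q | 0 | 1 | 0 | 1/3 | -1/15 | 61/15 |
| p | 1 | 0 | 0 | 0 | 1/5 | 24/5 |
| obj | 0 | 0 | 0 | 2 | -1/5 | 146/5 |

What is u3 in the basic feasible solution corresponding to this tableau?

u3 is not in the basis, so in the current basic feasible solution u3 = 0.

0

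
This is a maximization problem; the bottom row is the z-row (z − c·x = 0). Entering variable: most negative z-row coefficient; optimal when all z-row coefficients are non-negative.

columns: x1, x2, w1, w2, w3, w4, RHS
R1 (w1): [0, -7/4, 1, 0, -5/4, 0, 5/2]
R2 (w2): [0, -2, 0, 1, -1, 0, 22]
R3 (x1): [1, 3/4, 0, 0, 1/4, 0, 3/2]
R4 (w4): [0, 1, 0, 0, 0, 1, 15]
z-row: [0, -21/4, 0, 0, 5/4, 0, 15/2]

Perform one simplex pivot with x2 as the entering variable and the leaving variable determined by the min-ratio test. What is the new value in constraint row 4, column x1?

Ratio test on column x2 — row 1: entry -7/4 ≤ 0; row 2: entry -2 ≤ 0; row 3: (3/2)/(3/4) = 2; row 4: 15/1 = 15. Minimum is 2 at row 3 (x1 leaves); pivot element 3/4.
Divide row 3 by 3/4; eliminate column x2 from the other rows.
Row 4 update in column x1: 0 − 1·(4/3) = -4/3.

-4/3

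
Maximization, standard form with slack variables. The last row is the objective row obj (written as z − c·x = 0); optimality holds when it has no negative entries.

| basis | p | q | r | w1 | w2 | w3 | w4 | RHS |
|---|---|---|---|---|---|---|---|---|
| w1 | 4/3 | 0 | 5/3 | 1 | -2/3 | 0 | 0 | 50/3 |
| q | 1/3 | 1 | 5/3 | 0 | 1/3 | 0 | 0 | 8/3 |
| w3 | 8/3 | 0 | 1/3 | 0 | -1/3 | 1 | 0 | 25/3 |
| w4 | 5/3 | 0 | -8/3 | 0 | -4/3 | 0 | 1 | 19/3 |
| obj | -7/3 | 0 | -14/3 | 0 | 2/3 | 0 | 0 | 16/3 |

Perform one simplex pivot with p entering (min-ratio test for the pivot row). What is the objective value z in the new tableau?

Ratio test on column p — row 1: (50/3)/(4/3) = 25/2; row 2: (8/3)/(1/3) = 8; row 3: (25/3)/(8/3) = 25/8; row 4: (19/3)/(5/3) = 19/5. Minimum is 25/8 at row 3 (w3 leaves); pivot element 8/3.
Pivot on row 3; the obj-row RHS becomes 16/3 − (-7/3)·(25/8) = 101/8.

101/8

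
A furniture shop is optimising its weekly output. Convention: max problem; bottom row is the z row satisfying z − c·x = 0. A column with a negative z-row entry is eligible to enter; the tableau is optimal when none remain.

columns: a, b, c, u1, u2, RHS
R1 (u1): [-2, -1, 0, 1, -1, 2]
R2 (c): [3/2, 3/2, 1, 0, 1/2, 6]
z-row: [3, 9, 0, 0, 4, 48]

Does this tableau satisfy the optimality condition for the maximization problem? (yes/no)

Every z-row coefficient is ≥ 0, so the tableau is optimal.

yes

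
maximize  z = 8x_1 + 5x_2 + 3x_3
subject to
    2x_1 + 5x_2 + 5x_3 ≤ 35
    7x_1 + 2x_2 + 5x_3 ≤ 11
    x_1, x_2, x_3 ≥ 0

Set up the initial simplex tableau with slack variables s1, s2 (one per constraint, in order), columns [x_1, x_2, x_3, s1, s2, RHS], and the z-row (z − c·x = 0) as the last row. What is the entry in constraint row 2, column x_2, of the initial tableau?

2

Constraint 2 has coefficient 2 on x_2.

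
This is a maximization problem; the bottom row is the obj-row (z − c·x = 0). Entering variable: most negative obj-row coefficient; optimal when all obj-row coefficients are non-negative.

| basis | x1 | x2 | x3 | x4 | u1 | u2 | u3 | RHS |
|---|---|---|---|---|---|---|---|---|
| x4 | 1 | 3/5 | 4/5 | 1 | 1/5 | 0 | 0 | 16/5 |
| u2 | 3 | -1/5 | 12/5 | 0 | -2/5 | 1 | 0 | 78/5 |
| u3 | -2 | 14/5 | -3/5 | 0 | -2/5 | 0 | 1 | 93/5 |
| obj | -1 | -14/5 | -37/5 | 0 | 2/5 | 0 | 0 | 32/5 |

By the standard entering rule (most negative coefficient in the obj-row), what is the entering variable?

x3

Negative obj-row entries: x1: -1, x2: -14/5, x3: -37/5.
The most negative is -37/5 in column x3, so x3 enters.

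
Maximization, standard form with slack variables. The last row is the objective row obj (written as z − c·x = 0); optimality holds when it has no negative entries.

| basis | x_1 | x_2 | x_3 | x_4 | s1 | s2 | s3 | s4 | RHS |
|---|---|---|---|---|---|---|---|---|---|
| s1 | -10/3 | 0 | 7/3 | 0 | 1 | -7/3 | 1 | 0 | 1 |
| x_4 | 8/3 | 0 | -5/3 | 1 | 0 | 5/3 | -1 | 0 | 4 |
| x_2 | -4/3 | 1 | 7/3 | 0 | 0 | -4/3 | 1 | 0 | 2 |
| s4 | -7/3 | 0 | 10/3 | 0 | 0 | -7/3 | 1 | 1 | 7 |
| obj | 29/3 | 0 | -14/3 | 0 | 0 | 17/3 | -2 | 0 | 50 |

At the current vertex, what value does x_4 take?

x_4 is basic (row 2); its value is the RHS of that row, 4.

4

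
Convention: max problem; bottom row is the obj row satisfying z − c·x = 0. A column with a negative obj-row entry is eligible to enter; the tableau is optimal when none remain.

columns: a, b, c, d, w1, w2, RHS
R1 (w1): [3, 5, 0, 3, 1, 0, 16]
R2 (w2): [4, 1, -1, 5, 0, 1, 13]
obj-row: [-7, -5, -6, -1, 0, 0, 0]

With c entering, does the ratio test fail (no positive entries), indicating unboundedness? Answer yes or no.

Every constraint-row entry in column c is ≤ 0, so increasing c is unbounded.

yes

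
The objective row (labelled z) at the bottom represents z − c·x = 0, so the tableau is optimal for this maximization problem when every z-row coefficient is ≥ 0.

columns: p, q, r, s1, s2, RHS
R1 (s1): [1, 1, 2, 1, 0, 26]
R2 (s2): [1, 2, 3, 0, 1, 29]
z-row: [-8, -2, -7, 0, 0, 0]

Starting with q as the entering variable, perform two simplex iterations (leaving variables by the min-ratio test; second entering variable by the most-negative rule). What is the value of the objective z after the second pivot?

Ratio test on column q — row 1: 26/1 = 26; row 2: 29/2 = 29/2. Minimum is 29/2 at row 2 (s2 leaves); pivot element 2.
Pivot on row 2; the z-row RHS becomes 0 − (-2)·(29/2) = 29.
Next entering variable (most negative z-row entry -7): p.
Ratio test on column p — row 1: (23/2)/(1/2) = 23; row 2: (29/2)/(1/2) = 29. Minimum is 23 at row 1 (s1 leaves); pivot element 1/2.
After the second pivot the z-row RHS is 29 − (-7)·23 = 190.

190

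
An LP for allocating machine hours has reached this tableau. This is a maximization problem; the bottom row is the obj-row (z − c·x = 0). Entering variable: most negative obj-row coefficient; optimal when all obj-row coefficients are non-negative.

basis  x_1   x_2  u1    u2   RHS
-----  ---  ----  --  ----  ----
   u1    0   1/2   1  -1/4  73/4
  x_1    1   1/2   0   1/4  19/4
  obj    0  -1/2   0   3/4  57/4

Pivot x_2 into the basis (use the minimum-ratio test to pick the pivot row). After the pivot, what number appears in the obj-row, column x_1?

1

Ratio test on column x_2 — row 1: (73/4)/(1/2) = 73/2; row 2: (19/4)/(1/2) = 19/2. Minimum is 19/2 at row 2 (x_1 leaves); pivot element 1/2.
Divide row 2 by 1/2; eliminate column x_2 from the other rows.
obj-row update in column x_1: 0 − (-1/2)·2 = 1.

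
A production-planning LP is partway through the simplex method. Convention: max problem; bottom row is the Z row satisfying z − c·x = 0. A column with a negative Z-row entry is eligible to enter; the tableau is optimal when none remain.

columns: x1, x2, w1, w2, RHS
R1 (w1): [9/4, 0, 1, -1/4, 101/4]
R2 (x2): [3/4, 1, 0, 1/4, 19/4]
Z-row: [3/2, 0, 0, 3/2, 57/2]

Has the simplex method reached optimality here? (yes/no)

Every Z-row coefficient is ≥ 0, so the tableau is optimal.

yes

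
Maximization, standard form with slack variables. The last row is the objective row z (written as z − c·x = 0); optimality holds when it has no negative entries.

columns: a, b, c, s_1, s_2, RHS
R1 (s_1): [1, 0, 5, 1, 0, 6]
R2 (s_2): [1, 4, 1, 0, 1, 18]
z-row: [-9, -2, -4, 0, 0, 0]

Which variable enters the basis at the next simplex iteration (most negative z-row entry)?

Negative z-row entries: a: -9, b: -2, c: -4.
The most negative is -9 in column a, so a enters.

a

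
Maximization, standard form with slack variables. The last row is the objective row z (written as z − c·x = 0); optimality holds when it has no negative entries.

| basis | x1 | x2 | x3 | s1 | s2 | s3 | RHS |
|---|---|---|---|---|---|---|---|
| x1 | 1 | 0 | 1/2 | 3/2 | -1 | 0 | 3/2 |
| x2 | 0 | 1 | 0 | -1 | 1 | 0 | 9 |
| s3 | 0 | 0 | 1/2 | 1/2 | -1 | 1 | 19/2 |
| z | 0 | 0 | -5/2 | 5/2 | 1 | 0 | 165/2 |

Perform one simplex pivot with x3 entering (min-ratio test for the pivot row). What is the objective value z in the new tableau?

90

Ratio test on column x3 — row 1: (3/2)/(1/2) = 3; row 2: entry 0 ≤ 0; row 3: (19/2)/(1/2) = 19. Minimum is 3 at row 1 (x1 leaves); pivot element 1/2.
Pivot on row 1; the z-row RHS becomes 165/2 − (-5/2)·3 = 90.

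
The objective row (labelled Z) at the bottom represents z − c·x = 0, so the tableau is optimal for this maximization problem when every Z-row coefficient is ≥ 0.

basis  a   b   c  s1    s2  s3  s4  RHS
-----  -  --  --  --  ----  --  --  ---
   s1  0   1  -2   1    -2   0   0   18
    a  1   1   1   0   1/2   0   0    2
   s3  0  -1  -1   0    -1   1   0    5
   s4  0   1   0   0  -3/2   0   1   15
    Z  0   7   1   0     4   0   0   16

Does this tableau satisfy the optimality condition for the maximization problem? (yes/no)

Every Z-row coefficient is ≥ 0, so the tableau is optimal.

yes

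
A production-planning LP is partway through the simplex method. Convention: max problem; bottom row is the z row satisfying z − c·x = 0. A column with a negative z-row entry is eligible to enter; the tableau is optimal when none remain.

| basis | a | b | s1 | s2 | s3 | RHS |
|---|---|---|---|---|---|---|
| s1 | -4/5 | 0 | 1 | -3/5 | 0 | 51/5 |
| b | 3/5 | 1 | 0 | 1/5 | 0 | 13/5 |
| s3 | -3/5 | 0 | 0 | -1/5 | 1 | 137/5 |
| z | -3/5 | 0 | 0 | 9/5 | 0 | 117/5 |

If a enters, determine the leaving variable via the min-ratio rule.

b

Column a entries and ratios — s1: -4/5 ≤ 0, skip; b: (13/5)/(3/5) = 13/3; s3: -3/5 ≤ 0, skip.
Smallest ratio is 13/3 in the row of b, so b leaves.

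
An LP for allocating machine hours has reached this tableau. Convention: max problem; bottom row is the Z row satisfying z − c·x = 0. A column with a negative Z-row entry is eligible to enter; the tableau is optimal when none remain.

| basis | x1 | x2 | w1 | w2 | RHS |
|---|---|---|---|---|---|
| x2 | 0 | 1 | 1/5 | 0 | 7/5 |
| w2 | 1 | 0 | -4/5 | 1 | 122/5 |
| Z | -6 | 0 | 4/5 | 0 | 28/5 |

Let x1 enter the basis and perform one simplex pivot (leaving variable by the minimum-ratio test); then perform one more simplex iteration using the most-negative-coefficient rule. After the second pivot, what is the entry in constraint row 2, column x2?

4

Ratio test on column x1 — row 1: entry 0 ≤ 0; row 2: (122/5)/1 = 122/5. Minimum is 122/5 at row 2 (w2 leaves); pivot element 1.
Divide row 2 by 1; eliminate column x1 from the other rows.
Second iteration: most negative Z-row entry is -4 in column w1, so w1 enters.
Ratio test on column w1 — row 1: (7/5)/(1/5) = 7; row 2: entry -4/5 ≤ 0. Minimum is 7 at row 1 (x2 leaves); pivot element 1/5.
Divide row 1 by 1/5; eliminate column w1 from the other rows.
After both pivots, the entry at constraint row 2, column x2 is 4.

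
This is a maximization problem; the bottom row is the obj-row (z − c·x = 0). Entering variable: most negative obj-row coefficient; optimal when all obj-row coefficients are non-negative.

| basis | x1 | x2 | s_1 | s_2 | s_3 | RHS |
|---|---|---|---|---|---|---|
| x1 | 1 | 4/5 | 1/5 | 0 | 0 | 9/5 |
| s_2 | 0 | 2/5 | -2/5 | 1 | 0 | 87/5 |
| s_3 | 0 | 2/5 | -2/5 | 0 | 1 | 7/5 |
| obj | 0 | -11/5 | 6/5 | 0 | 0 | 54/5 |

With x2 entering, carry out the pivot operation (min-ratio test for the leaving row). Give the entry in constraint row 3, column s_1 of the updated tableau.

-1/2

Ratio test on column x2 — row 1: (9/5)/(4/5) = 9/4; row 2: (87/5)/(2/5) = 87/2; row 3: (7/5)/(2/5) = 7/2. Minimum is 9/4 at row 1 (x1 leaves); pivot element 4/5.
Divide row 1 by 4/5; eliminate column x2 from the other rows.
Row 3 update in column s_1: -2/5 − (2/5)·(1/4) = -1/2.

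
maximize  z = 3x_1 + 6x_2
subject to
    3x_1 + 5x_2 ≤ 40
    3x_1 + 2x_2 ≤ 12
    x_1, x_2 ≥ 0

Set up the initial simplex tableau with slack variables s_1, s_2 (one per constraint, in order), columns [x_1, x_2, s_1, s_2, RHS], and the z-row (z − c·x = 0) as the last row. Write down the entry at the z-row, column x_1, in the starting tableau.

-3

The z-row carries the negated objective coefficients: the x_1 entry is -3.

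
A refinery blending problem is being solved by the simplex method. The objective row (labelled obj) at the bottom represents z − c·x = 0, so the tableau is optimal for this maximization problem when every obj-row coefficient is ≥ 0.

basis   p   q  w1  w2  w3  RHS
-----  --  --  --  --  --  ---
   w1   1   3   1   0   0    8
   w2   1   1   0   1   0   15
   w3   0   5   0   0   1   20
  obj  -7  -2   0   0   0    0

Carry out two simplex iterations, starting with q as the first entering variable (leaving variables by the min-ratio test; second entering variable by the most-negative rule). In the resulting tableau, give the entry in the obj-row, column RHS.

Ratio test on column q — row 1: 8/3 = 8/3; row 2: 15/1 = 15; row 3: 20/5 = 4. Minimum is 8/3 at row 1 (w1 leaves); pivot element 3.
Divide row 1 by 3; eliminate column q from the other rows.
Second iteration: most negative obj-row entry is -19/3 in column p, so p enters.
Ratio test on column p — row 1: (8/3)/(1/3) = 8; row 2: (37/3)/(2/3) = 37/2; row 3: entry -5/3 ≤ 0. Minimum is 8 at row 1 (q leaves); pivot element 1/3.
Divide row 1 by 1/3; eliminate column p from the other rows.
After both pivots, the entry at the obj-row, column RHS is 56.

56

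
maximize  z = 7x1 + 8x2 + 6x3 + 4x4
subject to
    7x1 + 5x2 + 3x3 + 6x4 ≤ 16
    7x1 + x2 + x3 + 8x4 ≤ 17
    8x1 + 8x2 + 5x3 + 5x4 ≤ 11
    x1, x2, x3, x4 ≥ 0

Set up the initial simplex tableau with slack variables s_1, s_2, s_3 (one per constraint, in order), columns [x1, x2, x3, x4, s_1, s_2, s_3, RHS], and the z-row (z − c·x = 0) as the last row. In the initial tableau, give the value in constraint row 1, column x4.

6

Constraint 1 has coefficient 6 on x4.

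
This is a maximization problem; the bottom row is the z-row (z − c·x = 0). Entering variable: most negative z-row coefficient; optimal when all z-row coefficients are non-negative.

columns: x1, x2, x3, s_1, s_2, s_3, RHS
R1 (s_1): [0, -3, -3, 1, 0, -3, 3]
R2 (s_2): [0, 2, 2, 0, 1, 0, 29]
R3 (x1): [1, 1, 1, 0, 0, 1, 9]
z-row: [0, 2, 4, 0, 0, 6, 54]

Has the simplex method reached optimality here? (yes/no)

Every z-row coefficient is ≥ 0, so the tableau is optimal.

yes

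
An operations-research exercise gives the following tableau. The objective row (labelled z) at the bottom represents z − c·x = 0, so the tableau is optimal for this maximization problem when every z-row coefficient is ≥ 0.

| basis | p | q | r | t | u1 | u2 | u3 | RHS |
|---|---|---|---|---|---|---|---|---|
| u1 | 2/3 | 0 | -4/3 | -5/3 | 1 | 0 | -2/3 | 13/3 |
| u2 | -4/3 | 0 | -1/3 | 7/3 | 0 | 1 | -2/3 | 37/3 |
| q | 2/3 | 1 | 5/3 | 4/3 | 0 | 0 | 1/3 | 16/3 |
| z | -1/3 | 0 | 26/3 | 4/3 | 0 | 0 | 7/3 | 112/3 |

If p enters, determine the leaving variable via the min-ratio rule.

Column p entries and ratios — u1: (13/3)/(2/3) = 13/2; u2: -4/3 ≤ 0, skip; q: (16/3)/(2/3) = 8.
Smallest ratio is 13/2 in the row of u1, so u1 leaves.

u1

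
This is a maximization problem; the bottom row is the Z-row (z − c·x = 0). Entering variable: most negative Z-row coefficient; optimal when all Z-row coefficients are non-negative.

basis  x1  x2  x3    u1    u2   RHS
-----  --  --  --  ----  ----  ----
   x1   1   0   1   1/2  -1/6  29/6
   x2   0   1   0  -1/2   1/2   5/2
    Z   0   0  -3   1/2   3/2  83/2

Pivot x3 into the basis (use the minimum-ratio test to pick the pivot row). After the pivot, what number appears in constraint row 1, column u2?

Ratio test on column x3 — row 1: (29/6)/1 = 29/6; row 2: entry 0 ≤ 0. Minimum is 29/6 at row 1 (x1 leaves); pivot element 1.
Divide row 1 by 1; eliminate column x3 from the other rows.
In the new row 1, the u2 entry is the old entry divided by the pivot: (-1/6)/1 = -1/6.

-1/6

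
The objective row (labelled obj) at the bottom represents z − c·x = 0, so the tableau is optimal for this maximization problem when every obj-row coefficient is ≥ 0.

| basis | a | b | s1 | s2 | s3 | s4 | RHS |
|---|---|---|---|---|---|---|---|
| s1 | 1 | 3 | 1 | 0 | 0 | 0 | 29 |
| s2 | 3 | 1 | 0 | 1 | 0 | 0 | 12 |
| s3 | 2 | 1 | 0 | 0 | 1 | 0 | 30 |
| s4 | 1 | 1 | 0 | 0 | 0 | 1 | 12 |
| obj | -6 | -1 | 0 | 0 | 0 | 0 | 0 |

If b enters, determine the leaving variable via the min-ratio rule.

s1

Column b entries and ratios — s1: 29/3 = 29/3; s2: 12/1 = 12; s3: 30/1 = 30; s4: 12/1 = 12.
Smallest ratio is 29/3 in the row of s1, so s1 leaves.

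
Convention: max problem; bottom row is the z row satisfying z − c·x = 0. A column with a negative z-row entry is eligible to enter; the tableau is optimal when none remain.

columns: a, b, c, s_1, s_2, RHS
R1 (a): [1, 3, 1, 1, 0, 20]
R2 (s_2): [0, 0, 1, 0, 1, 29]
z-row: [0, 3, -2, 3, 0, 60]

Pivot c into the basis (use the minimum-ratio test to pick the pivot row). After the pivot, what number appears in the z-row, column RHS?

Ratio test on column c — row 1: 20/1 = 20; row 2: 29/1 = 29. Minimum is 20 at row 1 (a leaves); pivot element 1.
Divide row 1 by 1; eliminate column c from the other rows.
z-row update in column RHS: 60 − (-2)·20 = 100.

100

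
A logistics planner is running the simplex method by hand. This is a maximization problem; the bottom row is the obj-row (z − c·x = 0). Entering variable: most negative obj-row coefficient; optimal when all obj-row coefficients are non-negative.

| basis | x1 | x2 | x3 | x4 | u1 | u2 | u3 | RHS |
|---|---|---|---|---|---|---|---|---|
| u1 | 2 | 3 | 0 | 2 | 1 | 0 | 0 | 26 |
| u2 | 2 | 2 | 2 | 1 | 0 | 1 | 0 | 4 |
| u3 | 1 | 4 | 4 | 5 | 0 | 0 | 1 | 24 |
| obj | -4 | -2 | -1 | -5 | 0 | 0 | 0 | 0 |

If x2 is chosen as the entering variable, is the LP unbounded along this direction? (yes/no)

no

Column x2 has positive entries in row(s) 1, 2, 3, so the ratio test bounds it — not unbounded.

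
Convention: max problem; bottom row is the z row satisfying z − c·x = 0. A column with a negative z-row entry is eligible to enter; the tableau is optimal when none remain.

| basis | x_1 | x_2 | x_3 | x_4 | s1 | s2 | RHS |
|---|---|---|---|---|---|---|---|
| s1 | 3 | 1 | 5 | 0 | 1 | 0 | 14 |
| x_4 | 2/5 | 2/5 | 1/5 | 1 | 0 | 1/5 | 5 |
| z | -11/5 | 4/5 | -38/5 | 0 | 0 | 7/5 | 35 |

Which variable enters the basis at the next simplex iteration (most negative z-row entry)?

x_3

Negative z-row entries: x_1: -11/5, x_3: -38/5.
The most negative is -38/5 in column x_3, so x_3 enters.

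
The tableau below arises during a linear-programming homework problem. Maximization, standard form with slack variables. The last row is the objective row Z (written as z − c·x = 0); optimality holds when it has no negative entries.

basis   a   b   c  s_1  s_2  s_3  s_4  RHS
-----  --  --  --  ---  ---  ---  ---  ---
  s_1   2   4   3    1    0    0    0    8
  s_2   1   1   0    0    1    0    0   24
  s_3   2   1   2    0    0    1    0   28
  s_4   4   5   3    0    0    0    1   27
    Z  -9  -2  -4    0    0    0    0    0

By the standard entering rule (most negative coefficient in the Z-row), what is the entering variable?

a

Negative Z-row entries: a: -9, b: -2, c: -4.
The most negative is -9 in column a, so a enters.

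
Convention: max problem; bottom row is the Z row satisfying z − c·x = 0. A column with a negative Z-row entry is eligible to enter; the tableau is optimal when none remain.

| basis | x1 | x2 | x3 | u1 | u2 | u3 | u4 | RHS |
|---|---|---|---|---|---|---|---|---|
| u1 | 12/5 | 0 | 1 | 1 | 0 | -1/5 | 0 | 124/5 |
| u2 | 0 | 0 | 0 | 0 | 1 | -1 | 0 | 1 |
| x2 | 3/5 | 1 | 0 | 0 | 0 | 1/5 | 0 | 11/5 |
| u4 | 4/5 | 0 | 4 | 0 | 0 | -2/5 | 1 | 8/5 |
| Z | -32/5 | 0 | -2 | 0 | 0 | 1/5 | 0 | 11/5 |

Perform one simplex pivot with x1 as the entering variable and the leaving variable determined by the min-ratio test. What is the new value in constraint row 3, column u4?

Ratio test on column x1 — row 1: (124/5)/(12/5) = 31/3; row 2: entry 0 ≤ 0; row 3: (11/5)/(3/5) = 11/3; row 4: (8/5)/(4/5) = 2. Minimum is 2 at row 4 (u4 leaves); pivot element 4/5.
Divide row 4 by 4/5; eliminate column x1 from the other rows.
Row 3 update in column u4: 0 − (3/5)·(5/4) = -3/4.

-3/4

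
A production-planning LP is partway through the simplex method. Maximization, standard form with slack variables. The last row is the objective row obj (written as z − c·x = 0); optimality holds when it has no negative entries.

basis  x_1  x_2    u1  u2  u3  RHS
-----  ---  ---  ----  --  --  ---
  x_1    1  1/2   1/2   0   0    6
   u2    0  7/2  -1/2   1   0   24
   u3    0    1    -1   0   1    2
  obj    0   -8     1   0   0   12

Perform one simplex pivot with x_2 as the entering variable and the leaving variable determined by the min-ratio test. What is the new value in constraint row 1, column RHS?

Ratio test on column x_2 — row 1: 6/(1/2) = 12; row 2: 24/(7/2) = 48/7; row 3: 2/1 = 2. Minimum is 2 at row 3 (u3 leaves); pivot element 1.
Divide row 3 by 1; eliminate column x_2 from the other rows.
Row 1 update in column RHS: 6 − (1/2)·2 = 5.

5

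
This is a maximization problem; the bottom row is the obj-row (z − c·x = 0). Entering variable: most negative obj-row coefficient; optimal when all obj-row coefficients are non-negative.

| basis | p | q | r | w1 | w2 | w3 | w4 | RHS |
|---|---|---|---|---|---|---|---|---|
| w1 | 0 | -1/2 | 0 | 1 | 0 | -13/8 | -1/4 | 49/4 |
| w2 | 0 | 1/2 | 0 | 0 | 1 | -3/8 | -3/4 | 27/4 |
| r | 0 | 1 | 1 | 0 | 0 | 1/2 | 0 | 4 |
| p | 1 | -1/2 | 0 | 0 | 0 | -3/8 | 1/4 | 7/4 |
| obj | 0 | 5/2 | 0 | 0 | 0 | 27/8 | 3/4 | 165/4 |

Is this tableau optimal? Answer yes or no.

yes

Every obj-row coefficient is ≥ 0, so the tableau is optimal.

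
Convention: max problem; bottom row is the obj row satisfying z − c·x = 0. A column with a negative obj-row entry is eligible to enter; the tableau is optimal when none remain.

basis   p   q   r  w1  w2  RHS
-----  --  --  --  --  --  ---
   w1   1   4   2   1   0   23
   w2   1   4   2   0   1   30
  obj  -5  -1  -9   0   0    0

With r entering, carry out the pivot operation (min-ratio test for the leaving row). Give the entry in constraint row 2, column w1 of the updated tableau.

-1

Ratio test on column r — row 1: 23/2 = 23/2; row 2: 30/2 = 15. Minimum is 23/2 at row 1 (w1 leaves); pivot element 2.
Divide row 1 by 2; eliminate column r from the other rows.
Row 2 update in column w1: 0 − 2·(1/2) = -1.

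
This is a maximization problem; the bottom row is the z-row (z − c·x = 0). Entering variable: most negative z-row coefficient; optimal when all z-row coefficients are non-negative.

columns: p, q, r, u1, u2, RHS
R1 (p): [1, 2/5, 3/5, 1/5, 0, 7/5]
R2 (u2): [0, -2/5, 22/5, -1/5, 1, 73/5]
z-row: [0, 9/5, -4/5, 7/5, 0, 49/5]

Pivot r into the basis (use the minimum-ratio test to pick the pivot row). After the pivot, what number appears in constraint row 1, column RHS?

Ratio test on column r — row 1: (7/5)/(3/5) = 7/3; row 2: (73/5)/(22/5) = 73/22. Minimum is 7/3 at row 1 (p leaves); pivot element 3/5.
Divide row 1 by 3/5; eliminate column r from the other rows.
In the new row 1, the RHS entry is the old entry divided by the pivot: (7/5)/(3/5) = 7/3.

7/3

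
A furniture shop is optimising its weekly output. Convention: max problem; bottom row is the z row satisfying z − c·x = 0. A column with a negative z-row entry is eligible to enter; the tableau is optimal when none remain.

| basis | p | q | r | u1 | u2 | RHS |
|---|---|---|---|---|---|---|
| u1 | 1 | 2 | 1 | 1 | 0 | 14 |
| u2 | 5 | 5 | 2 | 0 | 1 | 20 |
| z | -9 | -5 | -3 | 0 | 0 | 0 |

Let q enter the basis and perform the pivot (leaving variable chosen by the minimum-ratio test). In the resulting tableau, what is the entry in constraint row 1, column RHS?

6

Ratio test on column q — row 1: 14/2 = 7; row 2: 20/5 = 4. Minimum is 4 at row 2 (u2 leaves); pivot element 5.
Divide row 2 by 5; eliminate column q from the other rows.
Row 1 update in column RHS: 14 − 2·4 = 6.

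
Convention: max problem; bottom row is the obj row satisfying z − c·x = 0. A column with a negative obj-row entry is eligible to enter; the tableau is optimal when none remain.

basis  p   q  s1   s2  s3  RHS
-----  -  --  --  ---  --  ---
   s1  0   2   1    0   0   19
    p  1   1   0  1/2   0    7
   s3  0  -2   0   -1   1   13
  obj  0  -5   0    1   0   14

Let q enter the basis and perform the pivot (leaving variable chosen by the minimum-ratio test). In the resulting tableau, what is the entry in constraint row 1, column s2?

Ratio test on column q — row 1: 19/2 = 19/2; row 2: 7/1 = 7; row 3: entry -2 ≤ 0. Minimum is 7 at row 2 (p leaves); pivot element 1.
Divide row 2 by 1; eliminate column q from the other rows.
Row 1 update in column s2: 0 − 2·(1/2) = -1.

-1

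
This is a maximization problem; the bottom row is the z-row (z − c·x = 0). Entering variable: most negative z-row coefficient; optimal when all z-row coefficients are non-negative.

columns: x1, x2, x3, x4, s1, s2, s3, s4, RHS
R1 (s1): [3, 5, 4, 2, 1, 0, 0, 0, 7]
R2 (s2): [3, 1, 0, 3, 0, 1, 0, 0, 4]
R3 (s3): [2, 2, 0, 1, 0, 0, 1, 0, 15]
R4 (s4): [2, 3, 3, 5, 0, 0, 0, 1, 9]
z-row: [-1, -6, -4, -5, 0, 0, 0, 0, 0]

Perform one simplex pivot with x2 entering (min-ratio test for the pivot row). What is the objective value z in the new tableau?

42/5

Ratio test on column x2 — row 1: 7/5 = 7/5; row 2: 4/1 = 4; row 3: 15/2 = 15/2; row 4: 9/3 = 3. Minimum is 7/5 at row 1 (s1 leaves); pivot element 5.
Pivot on row 1; the z-row RHS becomes 0 − (-6)·(7/5) = 42/5.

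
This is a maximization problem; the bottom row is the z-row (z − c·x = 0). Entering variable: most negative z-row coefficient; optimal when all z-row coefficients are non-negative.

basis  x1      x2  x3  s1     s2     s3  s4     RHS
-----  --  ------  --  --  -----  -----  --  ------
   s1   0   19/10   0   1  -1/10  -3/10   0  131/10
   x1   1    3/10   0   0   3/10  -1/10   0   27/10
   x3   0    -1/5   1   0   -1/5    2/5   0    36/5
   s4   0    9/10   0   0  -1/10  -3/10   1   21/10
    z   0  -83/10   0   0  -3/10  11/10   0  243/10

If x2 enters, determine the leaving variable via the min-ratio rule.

Column x2 entries and ratios — s1: (131/10)/(19/10) = 131/19; x1: (27/10)/(3/10) = 9; x3: -1/5 ≤ 0, skip; s4: (21/10)/(9/10) = 7/3.
Smallest ratio is 7/3 in the row of s4, so s4 leaves.

s4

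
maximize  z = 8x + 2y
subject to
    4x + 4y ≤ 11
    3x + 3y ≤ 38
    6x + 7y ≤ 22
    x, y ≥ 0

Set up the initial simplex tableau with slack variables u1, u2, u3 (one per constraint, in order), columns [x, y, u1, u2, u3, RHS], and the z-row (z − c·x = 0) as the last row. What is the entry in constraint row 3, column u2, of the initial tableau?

Slack u2 belongs to constraint 2; its column is the unit vector e_2, so the entry in row 3 is 0.

0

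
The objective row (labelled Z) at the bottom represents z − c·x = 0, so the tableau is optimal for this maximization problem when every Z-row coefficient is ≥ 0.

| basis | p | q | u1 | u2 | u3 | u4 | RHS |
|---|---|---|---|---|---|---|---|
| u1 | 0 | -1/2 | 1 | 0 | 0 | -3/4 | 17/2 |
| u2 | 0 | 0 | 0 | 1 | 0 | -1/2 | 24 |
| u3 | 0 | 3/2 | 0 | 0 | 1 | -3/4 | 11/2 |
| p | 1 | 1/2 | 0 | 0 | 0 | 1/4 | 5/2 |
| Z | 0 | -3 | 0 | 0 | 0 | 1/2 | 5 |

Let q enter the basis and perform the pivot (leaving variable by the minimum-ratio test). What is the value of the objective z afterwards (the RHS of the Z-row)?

16

Ratio test on column q — row 1: entry -1/2 ≤ 0; row 2: entry 0 ≤ 0; row 3: (11/2)/(3/2) = 11/3; row 4: (5/2)/(1/2) = 5. Minimum is 11/3 at row 3 (u3 leaves); pivot element 3/2.
Pivot on row 3; the Z-row RHS becomes 5 − (-3)·(11/3) = 16.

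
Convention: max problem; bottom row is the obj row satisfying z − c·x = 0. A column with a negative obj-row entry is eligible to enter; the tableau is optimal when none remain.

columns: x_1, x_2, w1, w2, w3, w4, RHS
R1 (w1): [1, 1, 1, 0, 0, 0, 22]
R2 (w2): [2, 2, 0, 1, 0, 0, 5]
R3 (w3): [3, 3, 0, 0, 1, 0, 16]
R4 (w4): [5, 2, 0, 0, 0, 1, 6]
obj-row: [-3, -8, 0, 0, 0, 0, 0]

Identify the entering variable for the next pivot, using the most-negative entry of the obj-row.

x_2

Negative obj-row entries: x_1: -3, x_2: -8.
The most negative is -8 in column x_2, so x_2 enters.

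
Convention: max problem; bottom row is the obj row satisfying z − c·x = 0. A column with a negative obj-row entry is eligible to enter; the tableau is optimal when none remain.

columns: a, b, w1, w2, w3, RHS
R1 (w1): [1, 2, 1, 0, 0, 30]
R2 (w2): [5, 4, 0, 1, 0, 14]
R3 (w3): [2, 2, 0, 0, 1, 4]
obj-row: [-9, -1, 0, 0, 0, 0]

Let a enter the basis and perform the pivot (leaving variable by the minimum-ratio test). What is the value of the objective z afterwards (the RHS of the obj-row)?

18

Ratio test on column a — row 1: 30/1 = 30; row 2: 14/5 = 14/5; row 3: 4/2 = 2. Minimum is 2 at row 3 (w3 leaves); pivot element 2.
Pivot on row 3; the obj-row RHS becomes 0 − (-9)·2 = 18.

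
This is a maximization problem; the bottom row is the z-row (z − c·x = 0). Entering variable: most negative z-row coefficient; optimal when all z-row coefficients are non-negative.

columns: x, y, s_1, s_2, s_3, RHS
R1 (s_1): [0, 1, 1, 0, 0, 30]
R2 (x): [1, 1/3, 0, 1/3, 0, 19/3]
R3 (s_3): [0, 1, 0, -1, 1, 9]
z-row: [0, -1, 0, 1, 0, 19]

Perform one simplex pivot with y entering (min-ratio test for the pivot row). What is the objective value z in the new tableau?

28

Ratio test on column y — row 1: 30/1 = 30; row 2: (19/3)/(1/3) = 19; row 3: 9/1 = 9. Minimum is 9 at row 3 (s_3 leaves); pivot element 1.
Pivot on row 3; the z-row RHS becomes 19 − (-1)·9 = 28.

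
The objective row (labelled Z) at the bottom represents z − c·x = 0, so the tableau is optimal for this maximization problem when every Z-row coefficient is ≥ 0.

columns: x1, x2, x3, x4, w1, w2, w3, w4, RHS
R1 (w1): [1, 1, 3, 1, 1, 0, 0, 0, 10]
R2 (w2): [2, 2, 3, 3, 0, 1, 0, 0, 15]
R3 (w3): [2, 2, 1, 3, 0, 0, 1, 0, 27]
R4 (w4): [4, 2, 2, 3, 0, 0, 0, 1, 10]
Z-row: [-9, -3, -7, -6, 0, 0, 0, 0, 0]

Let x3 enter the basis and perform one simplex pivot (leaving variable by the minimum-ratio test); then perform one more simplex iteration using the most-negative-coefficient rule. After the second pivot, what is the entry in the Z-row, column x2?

2

Ratio test on column x3 — row 1: 10/3 = 10/3; row 2: 15/3 = 5; row 3: 27/1 = 27; row 4: 10/2 = 5. Minimum is 10/3 at row 1 (w1 leaves); pivot element 3.
Divide row 1 by 3; eliminate column x3 from the other rows.
Second iteration: most negative Z-row entry is -20/3 in column x1, so x1 enters.
Ratio test on column x1 — row 1: (10/3)/(1/3) = 10; row 2: 5/1 = 5; row 3: (71/3)/(5/3) = 71/5; row 4: (10/3)/(10/3) = 1. Minimum is 1 at row 4 (w4 leaves); pivot element 10/3.
Divide row 4 by 10/3; eliminate column x1 from the other rows.
After both pivots, the entry at the Z-row, column x2 is 2.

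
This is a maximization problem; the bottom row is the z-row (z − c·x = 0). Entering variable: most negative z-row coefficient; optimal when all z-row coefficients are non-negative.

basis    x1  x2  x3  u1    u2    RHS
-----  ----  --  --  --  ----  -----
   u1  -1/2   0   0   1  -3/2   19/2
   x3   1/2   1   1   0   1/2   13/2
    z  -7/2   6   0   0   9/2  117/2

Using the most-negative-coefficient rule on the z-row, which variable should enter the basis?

Negative z-row entries: x1: -7/2.
The most negative is -7/2 in column x1, so x1 enters.

x1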